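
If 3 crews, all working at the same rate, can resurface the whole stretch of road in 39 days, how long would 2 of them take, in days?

117/2 days

Total work is 3·39 = 117 crew-days.
With 2 crews: 117/2 days.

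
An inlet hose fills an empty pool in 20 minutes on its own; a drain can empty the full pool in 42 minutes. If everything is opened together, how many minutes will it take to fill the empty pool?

Net rate = 1/20 − 1/42 = (21 − 10)/420 = 11/420 per minute.
Filling time = 1 ÷ (11/420) = 420/11 minutes.

420/11 minutes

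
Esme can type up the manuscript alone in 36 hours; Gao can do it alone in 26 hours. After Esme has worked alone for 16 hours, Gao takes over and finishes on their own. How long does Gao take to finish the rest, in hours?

In 16 hours Esme does 16/36 = 4/9 of the job, leaving 5/9.
Gao works at 1/26 per hour, so finishing takes 5/9 ÷ 1/26 = 130/9 hours.

130/9 hours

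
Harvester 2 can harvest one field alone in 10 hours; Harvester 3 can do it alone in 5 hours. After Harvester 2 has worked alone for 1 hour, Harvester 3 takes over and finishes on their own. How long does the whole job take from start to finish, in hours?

11/2 hours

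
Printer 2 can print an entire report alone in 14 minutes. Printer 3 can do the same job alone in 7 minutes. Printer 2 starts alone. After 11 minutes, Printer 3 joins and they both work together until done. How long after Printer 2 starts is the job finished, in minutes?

In the first 11 minutes Printer 2 alone does 11/14 of the job, leaving 3/14.
Once everyone is working, combined rate: 1/14 + 1/7 = (1 + 2)/14 = 3/14 per minute.
Remaining 3/14 at 3/14 per minute takes 1 minute.
Total from the start = 11 + 1 = 12 minutes.

12 minutes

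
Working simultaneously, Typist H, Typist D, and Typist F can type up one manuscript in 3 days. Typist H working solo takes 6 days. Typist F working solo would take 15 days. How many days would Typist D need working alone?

Combined rate is 1/3 per day.
Known contribution: 1/6 + 1/15 = (5 + 2)/30 = 7/30 per day.
So Typist D's rate is 1/3 − 7/30 = 1/10, meaning 10 days alone.

10 days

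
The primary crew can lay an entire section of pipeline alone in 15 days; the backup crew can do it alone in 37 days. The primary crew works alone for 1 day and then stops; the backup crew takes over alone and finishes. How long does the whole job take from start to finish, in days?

In 1 day the primary crew does 1/15 of the job, leaving 14/15.
The backup crew works at 1/37 per day, so finishing takes 14/15 ÷ 1/37 = 518/15 days.
Total time = 1 + 518/15 = 533/15 days.

533/15 days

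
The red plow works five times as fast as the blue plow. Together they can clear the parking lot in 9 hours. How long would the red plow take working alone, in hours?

Let the blue plow's rate be r; then the red plow's rate is 5r, so together (5 + 1)r = 6r = 1/9.
Thus r = 1/54 per hour.
The blue plow alone: 54 hours; the red plow alone: 54/5 hours.

54/5 hours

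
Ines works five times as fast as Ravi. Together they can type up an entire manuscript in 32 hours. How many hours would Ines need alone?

Let Ravi's rate be r; then Ines's rate is 5r, so together (5 + 1)r = 6r = 1/32.
Thus r = 1/192 per hour.
Ravi alone: 192 hours; Ines alone: 192/5 hours.

192/5 hours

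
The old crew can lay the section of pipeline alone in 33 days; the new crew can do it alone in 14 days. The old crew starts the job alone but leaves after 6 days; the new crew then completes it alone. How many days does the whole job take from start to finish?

In 6 days the old crew does 6/33 = 2/11 of the job, leaving 9/11.
The new crew works at 1/14 per day, so finishing takes 9/11 ÷ 1/14 = 126/11 days.
Total time = 6 + 126/11 = 192/11 days.

192/11 days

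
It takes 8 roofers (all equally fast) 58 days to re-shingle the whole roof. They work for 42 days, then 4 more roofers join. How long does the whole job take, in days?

158/3 days

One roofer does 1/464 of the job per day.
After 42 days with 8 roofers, 21/29 is done (8/29 left).
With 12 roofers the rate is 12/464 = 3/116, so the rest takes 8/29 ÷ 3/116 = 32/3 days.
Total = 42 + 32/3 = 158/3 days.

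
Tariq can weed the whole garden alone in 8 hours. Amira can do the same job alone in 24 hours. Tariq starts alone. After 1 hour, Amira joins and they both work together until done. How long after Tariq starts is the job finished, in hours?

25/4 hours

In the first 1 hour Tariq alone does 1/8 of the job, leaving 7/8.
Once everyone is working, combined rate: 1/8 + 1/24 = (3 + 1)/24 = 4/24 = 1/6 per hour.
Remaining 7/8 at 1/6 per hour takes 21/4 hours.
Total from the start = 1 + 21/4 = 25/4 hours.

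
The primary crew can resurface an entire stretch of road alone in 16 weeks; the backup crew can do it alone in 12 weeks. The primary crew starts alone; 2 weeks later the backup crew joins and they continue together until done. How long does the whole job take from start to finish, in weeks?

In 2 weeks the primary crew does 2/16 = 1/8 of the job, leaving 7/8.
The primary crew and the backup crew together work at 7/48 per week, so finishing takes 7/8 ÷ 7/48 = 6 weeks.
Total time = 2 + 6 = 8 weeks.

8 weeks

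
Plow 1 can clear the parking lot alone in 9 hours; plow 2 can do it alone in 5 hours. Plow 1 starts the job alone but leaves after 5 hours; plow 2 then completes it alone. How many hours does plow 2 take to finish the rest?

20/9 hours

In 5 hours plow 1 does 5/9 of the job, leaving 4/9.
Plow 2 works at 1/5 per hour, so finishing takes 4/9 ÷ 1/5 = 20/9 hours.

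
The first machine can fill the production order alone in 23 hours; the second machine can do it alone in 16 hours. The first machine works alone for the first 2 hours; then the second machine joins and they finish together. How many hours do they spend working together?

112/13 hours

In 2 hours the first machine does 2/23 of the job, leaving 21/23.
The first machine and the second machine together work at 39/368 per hour, so finishing takes 21/23 ÷ 39/368 = 112/13 hours.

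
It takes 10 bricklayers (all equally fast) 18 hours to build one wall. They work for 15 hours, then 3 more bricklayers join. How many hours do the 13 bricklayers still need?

One bricklayer does 1/180 of the job per hour.
After 15 hours with 10 bricklayers, 5/6 is done (1/6 left).
With 13 bricklayers the rate is 13/180, so the rest takes 1/6 ÷ 13/180 = 30/13 hours.

30/13 hours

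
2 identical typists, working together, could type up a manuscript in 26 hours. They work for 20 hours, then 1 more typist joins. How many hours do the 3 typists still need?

One typist does 1/52 of the job per hour.
After 20 hours with 2 typists, 10/13 is done (3/13 left).
With 3 typists the rate is 3/52, so the rest takes 3/13 ÷ 3/52 = 4 hours.

4 hours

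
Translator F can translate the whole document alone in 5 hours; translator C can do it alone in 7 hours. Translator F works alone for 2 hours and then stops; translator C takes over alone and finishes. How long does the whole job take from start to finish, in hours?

31/5 hours

In 2 hours translator F does 2/5 of the job, leaving 3/5.
Translator C works at 1/7 per hour, so finishing takes 3/5 ÷ 1/7 = 21/5 hours.
Total time = 2 + 21/5 = 31/5 hours.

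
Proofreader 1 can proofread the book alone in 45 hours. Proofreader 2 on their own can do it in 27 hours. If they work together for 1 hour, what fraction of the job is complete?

8/135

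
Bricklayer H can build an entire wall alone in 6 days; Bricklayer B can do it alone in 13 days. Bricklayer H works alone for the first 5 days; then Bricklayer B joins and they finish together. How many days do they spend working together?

In 5 days Bricklayer H does 5/6 of the job, leaving 1/6.
Bricklayer H and Bricklayer B together work at 19/78 per day, so finishing takes 1/6 ÷ 19/78 = 13/19 days.

13/19 days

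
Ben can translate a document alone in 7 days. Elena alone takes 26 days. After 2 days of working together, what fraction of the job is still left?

Combined rate: 1/7 + 1/26 = (26 + 7)/182 = 33/182 per day.
In 2 days they complete 2·33/182 = 33/91 of the job.
So 58/91 remains.

58/91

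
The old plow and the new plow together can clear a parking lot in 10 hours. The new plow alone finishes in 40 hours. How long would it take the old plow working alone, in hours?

40/3 hours

Combined rate is 1/10 per hour.
Known contribution: 1/40 per hour.
So the old plow's rate is 1/10 − 1/40 = 3/40, meaning 40/3 hours alone.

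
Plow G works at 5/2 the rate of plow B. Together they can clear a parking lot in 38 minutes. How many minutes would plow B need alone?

133 minutes

Let plow B's rate be r; then plow G's rate is (5/2)r, so together (5/2 + 1)r = (7/2)r = 1/38.
Thus r = 1/133 per minute.
Plow B alone: 133 minutes; plow G alone: 266/5 minutes.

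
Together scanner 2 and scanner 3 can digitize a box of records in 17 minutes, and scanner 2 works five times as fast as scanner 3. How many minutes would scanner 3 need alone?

102 minutes

Let scanner 3's rate be r; then scanner 2's rate is 5r, so together (5 + 1)r = 6r = 1/17.
Thus r = 1/102 per minute.
Scanner 3 alone: 102 minutes; scanner 2 alone: 102/5 minutes.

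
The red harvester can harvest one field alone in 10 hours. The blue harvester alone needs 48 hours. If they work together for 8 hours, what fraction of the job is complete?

29/30

Combined rate: 1/10 + 1/48 = (24 + 5)/240 = 29/240 per hour.
In 8 hours they complete 8·29/240 = 29/30 of the job.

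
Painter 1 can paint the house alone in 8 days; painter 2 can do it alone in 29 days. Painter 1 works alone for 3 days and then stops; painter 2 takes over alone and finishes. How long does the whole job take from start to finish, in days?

In 3 days painter 1 does 3/8 of the job, leaving 5/8.
Painter 2 works at 1/29 per day, so finishing takes 5/8 ÷ 1/29 = 145/8 days.
Total time = 3 + 145/8 = 169/8 days.

169/8 days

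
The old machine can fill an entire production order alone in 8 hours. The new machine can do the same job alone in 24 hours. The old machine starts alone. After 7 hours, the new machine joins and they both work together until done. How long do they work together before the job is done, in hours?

3/4 hours

In the first 7 hours the old machine alone does 7/8 of the job, leaving 1/8.
Once everyone is working, combined rate: 1/8 + 1/24 = (3 + 1)/24 = 4/24 = 1/6 per hour.
Remaining 1/8 at 1/6 per hour takes 3/4 hours.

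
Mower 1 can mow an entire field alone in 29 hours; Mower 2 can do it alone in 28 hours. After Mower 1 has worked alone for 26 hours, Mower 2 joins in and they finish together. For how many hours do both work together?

28/19 hours

In 26 hours Mower 1 does 26/29 of the job, leaving 3/29.
Mower 1 and Mower 2 together work at 57/812 per hour, so finishing takes 3/29 ÷ 57/812 = 28/19 hours.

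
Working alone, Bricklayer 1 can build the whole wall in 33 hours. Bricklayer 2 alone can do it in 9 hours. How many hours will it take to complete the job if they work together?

99/14 hours

With two workers the combined time is the product over the sum: 33·9/(33+9) = 297/42 = 99/14 hours.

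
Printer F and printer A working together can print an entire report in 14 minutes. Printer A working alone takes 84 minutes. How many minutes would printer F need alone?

84/5 minutes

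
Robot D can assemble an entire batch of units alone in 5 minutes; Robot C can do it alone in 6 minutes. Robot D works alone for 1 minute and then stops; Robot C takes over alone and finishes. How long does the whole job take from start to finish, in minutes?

In 1 minute Robot D does 1/5 of the job, leaving 4/5.
Robot C works at 1/6 per minute, so finishing takes 4/5 ÷ 1/6 = 24/5 minutes.
Total time = 1 + 24/5 = 29/5 minutes.

29/5 minutes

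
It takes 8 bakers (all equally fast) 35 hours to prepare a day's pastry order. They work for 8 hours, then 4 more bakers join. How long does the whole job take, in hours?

26 hours

One baker does 1/280 of the job per hour.
After 8 hours with 8 bakers, 8/35 is done (27/35 left).
With 12 bakers the rate is 12/280 = 3/70, so the rest takes 27/35 ÷ 3/70 = 18 hours.
Total = 8 + 18 = 26 hours.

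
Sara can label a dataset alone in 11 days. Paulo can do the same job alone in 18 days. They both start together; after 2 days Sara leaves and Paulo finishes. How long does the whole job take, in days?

In the first 2 days the combined rate is 29/198, so 29/99 of the job is done, leaving 70/99.
After Sara leaves the rate is 1/18 per day; the remaining 70/99 takes 140/11 days.
Total = 2 + 140/11 = 162/11 days.

162/11 days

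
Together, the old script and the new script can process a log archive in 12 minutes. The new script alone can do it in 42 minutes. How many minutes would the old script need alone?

84/5 minutes

Combined rate is 1/12 per minute.
Known contribution: 1/42 per minute.
So the old script's rate is 1/12 − 1/42 = 5/84, meaning 84/5 minutes alone.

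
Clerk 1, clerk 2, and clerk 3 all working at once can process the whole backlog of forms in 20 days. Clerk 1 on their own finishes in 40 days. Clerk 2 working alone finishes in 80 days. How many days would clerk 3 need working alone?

80 days

Combined rate is 1/20 per day.
Known contribution: 1/40 + 1/80 = (2 + 1)/80 = 3/80 per day.
So clerk 3's rate is 1/20 − 3/80 = 1/80, meaning 80 days alone.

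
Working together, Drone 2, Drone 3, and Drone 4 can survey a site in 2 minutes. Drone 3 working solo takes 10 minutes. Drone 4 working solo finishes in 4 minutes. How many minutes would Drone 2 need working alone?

20/3 minutes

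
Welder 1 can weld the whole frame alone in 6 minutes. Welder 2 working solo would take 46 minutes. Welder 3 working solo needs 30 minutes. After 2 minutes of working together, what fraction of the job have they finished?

51/115

Combined rate: 1/6 + 1/46 + 1/30 = (115 + 15 + 23)/690 = 153/690 = 51/230 per minute.
In 2 minutes they complete 2·51/230 = 51/115 of the job.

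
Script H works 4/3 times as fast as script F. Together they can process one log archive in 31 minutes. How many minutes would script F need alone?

217/3 minutes

Let script F's rate be r; then script H's rate is (4/3)r, so together (4/3 + 1)r = (7/3)r = 1/31.
Thus r = 3/217 per minute.
Script F alone: 217/3 minutes; script H alone: 217/4 minutes.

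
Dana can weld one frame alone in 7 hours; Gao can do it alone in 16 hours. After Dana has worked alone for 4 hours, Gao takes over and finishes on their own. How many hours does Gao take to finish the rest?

In 4 hours Dana does 4/7 of the job, leaving 3/7.
Gao works at 1/16 per hour, so finishing takes 3/7 ÷ 1/16 = 48/7 hours.

48/7 hours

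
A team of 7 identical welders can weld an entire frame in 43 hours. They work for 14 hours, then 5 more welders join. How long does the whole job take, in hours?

One welder does 1/301 of the job per hour.
After 14 hours with 7 welders, 14/43 is done (29/43 left).
With 12 welders the rate is 12/301, so the rest takes 29/43 ÷ 12/301 = 203/12 hours.
Total = 14 + 203/12 = 371/12 hours.

371/12 hours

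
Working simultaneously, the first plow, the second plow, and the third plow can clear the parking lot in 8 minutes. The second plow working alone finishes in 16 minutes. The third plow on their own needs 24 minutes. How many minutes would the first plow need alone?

Combined rate is 1/8 per minute.
Known contribution: 1/16 + 1/24 = (3 + 2)/48 = 5/48 per minute.
So the first plow's rate is 1/8 − 5/48 = 1/48, meaning 48 minutes alone.

48 minutes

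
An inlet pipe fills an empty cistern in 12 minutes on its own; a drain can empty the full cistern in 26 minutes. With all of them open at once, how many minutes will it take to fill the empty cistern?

156/7 minutes

Net rate = 1/12 − 1/26 = (13 − 6)/156 = 7/156 per minute.
Filling time = 1 ÷ (7/156) = 156/7 minutes.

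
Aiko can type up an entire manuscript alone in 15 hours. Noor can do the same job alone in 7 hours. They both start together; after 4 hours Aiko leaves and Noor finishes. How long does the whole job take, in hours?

77/15 hours

In the first 4 hours the combined rate is 22/105, so 88/105 of the job is done, leaving 17/105.
After Aiko leaves the rate is 1/7 per hour; the remaining 17/105 takes 17/15 hours.
Total = 4 + 17/15 = 77/15 hours.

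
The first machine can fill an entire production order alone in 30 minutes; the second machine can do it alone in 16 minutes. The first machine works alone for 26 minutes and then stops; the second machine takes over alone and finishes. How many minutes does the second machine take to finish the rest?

32/15 minutes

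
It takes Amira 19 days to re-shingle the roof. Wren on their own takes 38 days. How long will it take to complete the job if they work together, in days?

38/3 days

With two workers the combined time is the product over the sum: 19·38/(19+38) = 722/57 = 38/3 days.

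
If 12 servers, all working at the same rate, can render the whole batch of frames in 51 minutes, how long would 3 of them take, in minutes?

204 minutes

Total work is 12·51 = 612 server-minutes.
With 3 servers: 612/3 = 204 minutes.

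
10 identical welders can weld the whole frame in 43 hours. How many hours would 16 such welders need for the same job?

Total work is 10·43 = 430 welder-hours.
With 16 welders: 430/16 = 215/8 hours.

215/8 hours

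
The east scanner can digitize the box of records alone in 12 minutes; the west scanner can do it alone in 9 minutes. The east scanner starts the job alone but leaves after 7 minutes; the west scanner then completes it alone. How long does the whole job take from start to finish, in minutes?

In 7 minutes the east scanner does 7/12 of the job, leaving 5/12.
The west scanner works at 1/9 per minute, so finishing takes 5/12 ÷ 1/9 = 15/4 minutes.
Total time = 7 + 15/4 = 43/4 minutes.

43/4 minutes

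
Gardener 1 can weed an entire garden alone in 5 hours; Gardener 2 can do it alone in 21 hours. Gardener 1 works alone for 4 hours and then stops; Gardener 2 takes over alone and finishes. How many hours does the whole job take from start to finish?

41/5 hours

In 4 hours Gardener 1 does 4/5 of the job, leaving 1/5.
Gardener 2 works at 1/21 per hour, so finishing takes 1/5 ÷ 1/21 = 21/5 hours.
Total time = 4 + 21/5 = 41/5 hours.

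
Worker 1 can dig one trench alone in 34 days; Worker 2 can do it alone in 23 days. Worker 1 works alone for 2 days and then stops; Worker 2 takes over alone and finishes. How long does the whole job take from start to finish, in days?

In 2 days Worker 1 does 2/34 = 1/17 of the job, leaving 16/17.
Worker 2 works at 1/23 per day, so finishing takes 16/17 ÷ 1/23 = 368/17 days.
Total time = 2 + 368/17 = 402/17 days.

402/17 days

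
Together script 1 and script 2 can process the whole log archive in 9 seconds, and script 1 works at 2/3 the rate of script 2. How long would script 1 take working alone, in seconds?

45/2 seconds

Let script 2's rate be r; then script 1's rate is (2/3)r, so together (2/3 + 1)r = (5/3)r = 1/9.
Thus r = 1/15 per second.
Script 2 alone: 15 seconds; script 1 alone: 45/2 seconds.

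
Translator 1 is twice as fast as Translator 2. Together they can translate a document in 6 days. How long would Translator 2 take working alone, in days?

18 days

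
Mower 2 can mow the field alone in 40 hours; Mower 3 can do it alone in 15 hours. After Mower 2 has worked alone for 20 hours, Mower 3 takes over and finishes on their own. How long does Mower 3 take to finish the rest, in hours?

15/2 hours

In 20 hours Mower 2 does 20/40 = 1/2 of the job, leaving 1/2.
Mower 3 works at 1/15 per hour, so finishing takes 1/2 ÷ 1/15 = 15/2 hours.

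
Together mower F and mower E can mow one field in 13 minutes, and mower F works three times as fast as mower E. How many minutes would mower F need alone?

Let mower E's rate be r; then mower F's rate is 3r, so together (3 + 1)r = 4r = 1/13.
Thus r = 1/52 per minute.
Mower E alone: 52 minutes; mower F alone: 52/3 minutes.

52/3 minutes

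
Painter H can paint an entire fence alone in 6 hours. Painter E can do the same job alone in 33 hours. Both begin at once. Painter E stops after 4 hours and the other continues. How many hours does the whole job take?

In the first 4 hours the combined rate is 13/66, so 26/33 of the job is done, leaving 7/33.
After painter E leaves the rate is 1/6 per hour; the remaining 7/33 takes 14/11 hours.
Total = 4 + 14/11 = 58/11 hours.

58/11 hours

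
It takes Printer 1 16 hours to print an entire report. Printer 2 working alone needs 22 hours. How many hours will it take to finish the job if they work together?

176/19 hours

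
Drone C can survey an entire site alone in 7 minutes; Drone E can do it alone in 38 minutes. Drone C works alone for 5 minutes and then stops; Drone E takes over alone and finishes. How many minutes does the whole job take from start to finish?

111/7 minutes

In 5 minutes Drone C does 5/7 of the job, leaving 2/7.
Drone E works at 1/38 per minute, so finishing takes 2/7 ÷ 1/38 = 76/7 minutes.
Total time = 5 + 76/7 = 111/7 minutes.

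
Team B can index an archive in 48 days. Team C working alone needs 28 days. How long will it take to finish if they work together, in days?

With two workers the combined time is the product over the sum: 48·28/(48+28) = 1344/76 = 336/19 days.

336/19 days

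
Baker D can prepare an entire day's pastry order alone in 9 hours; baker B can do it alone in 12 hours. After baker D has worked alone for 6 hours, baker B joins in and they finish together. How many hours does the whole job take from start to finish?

In 6 hours baker D does 6/9 = 2/3 of the job, leaving 1/3.
Baker D and baker B together work at 7/36 per hour, so finishing takes 1/3 ÷ 7/36 = 12/7 hours.
Total time = 6 + 12/7 = 54/7 hours.

54/7 hours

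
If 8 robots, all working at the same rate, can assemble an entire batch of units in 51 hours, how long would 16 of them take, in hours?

Total work is 8·51 = 408 robot-hours.
With 16 robots: 408/16 = 51/2 hours.

51/2 hours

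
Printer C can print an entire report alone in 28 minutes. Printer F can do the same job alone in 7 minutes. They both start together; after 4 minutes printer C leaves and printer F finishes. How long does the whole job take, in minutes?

6 minutes

In the first 4 minutes the combined rate is 5/28, so 5/7 of the job is done, leaving 2/7.
After printer C leaves the rate is 1/7 per minute; the remaining 2/7 takes 2 minutes.
Total = 4 + 2 = 6 minutes.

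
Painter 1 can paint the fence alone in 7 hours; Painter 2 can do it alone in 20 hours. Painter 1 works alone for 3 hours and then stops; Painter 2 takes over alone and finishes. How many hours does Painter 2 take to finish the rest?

80/7 hours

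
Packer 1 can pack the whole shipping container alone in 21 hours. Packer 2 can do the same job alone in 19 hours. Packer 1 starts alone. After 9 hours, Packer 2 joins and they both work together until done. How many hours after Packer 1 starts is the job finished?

147/10 hours

In the first 9 hours Packer 1 alone does 9/21 = 3/7 of the job, leaving 4/7.
Once everyone is working, combined rate: 1/21 + 1/19 = (19 + 21)/399 = 40/399 per hour.
Remaining 4/7 at 40/399 per hour takes 57/10 hours.
Total from the start = 9 + 57/10 = 147/10 hours.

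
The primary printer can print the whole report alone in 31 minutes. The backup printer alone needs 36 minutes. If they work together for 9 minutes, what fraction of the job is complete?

67/124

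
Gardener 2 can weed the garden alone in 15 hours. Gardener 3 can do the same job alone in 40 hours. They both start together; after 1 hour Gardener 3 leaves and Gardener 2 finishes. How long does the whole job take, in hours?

117/8 hours

In the first 1 hour the combined rate is 11/120, so 11/120 of the job is done, leaving 109/120.
After Gardener 3 leaves the rate is 1/15 per hour; the remaining 109/120 takes 109/8 hours.
Total = 1 + 109/8 = 117/8 hours.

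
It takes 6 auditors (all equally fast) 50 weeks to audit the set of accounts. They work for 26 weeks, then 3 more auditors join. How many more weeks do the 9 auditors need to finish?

16 weeks

One auditor does 1/300 of the job per week.
After 26 weeks with 6 auditors, 13/25 is done (12/25 left).
With 9 auditors the rate is 9/300 = 3/100, so the rest takes 12/25 ÷ 3/100 = 16 weeks.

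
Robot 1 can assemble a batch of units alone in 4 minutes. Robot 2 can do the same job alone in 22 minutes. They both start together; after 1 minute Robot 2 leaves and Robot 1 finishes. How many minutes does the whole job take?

In the first 1 minute the combined rate is 13/44, so 13/44 of the job is done, leaving 31/44.
After Robot 2 leaves the rate is 1/4 per minute; the remaining 31/44 takes 31/11 minutes.
Total = 1 + 31/11 = 42/11 minutes.

42/11 minutes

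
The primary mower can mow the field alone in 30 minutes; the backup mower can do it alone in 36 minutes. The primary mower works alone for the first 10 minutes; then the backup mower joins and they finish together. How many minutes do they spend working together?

120/11 minutes

In 10 minutes the primary mower does 10/30 = 1/3 of the job, leaving 2/3.
The primary mower and the backup mower together work at 11/180 per minute, so finishing takes 2/3 ÷ 11/180 = 120/11 minutes.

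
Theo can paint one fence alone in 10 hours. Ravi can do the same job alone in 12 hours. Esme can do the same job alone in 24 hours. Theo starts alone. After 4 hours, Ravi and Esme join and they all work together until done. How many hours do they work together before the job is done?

In the first 4 hours Theo alone does 4/10 = 2/5 of the job, leaving 3/5.
Once everyone is working, combined rate: 1/10 + 1/12 + 1/24 = (12 + 10 + 5)/120 = 27/120 = 9/40 per hour.
Remaining 3/5 at 9/40 per hour takes 8/3 hours.

8/3 hours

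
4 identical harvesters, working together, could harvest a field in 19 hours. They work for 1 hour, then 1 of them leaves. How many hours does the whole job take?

One harvester does 1/76 of the job per hour.
After 1 hour with 4 harvesters, 1/19 is done (18/19 left).
With 3 harvesters the rate is 3/76, so the rest takes 18/19 ÷ 3/76 = 24 hours.
Total = 1 + 24 = 25 hours.

25 hours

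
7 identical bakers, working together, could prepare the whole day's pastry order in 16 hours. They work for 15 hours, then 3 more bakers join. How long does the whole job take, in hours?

157/10 hours

One baker does 1/112 of the job per hour.
After 15 hours with 7 bakers, 15/16 is done (1/16 left).
With 10 bakers the rate is 10/112 = 5/56, so the rest takes 1/16 ÷ 5/56 = 7/10 hours.
Total = 15 + 7/10 = 157/10 hours.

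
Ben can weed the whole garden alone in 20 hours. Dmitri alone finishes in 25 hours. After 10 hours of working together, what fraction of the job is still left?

Combined rate: 1/20 + 1/25 = (5 + 4)/100 = 9/100 per hour.
In 10 hours they complete 10·9/100 = 9/10 of the job.
So 1/10 remains.

1/10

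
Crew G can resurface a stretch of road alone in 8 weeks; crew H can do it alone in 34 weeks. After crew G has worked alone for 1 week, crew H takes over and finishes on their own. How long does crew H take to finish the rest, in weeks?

119/4 weeks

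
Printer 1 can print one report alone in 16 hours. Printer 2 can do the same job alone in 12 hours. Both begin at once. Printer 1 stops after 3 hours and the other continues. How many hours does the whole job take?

39/4 hours

In the first 3 hours the combined rate is 7/48, so 7/16 of the job is done, leaving 9/16.
After Printer 1 leaves the rate is 1/12 per hour; the remaining 9/16 takes 27/4 hours.
Total = 3 + 27/4 = 39/4 hours.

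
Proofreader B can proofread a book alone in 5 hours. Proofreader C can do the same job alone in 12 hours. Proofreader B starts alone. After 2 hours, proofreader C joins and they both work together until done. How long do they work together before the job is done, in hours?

36/17 hours

In the first 2 hours proofreader B alone does 2/5 of the job, leaving 3/5.
Once everyone is working, combined rate: 1/5 + 1/12 = (12 + 5)/60 = 17/60 per hour.
Remaining 3/5 at 17/60 per hour takes 36/17 hours.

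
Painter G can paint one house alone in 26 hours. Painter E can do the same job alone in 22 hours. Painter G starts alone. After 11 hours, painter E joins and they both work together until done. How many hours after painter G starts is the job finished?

143/8 hours

In the first 11 hours painter G alone does 11/26 of the job, leaving 15/26.
Once everyone is working, combined rate: 1/26 + 1/22 = (11 + 13)/286 = 24/286 = 12/143 per hour.
Remaining 15/26 at 12/143 per hour takes 55/8 hours.
Total from the start = 11 + 55/8 = 143/8 hours.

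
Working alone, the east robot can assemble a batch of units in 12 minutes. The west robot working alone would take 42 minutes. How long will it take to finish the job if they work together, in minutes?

28/3 minutes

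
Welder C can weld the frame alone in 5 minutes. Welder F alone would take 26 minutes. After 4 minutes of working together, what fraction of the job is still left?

3/65

Combined rate: 1/5 + 1/26 = (26 + 5)/130 = 31/130 per minute.
In 4 minutes they complete 4·31/130 = 62/65 of the job.
So 3/65 remains.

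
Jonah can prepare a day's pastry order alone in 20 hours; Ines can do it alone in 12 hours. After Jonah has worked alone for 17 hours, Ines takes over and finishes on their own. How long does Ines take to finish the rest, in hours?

9/5 hours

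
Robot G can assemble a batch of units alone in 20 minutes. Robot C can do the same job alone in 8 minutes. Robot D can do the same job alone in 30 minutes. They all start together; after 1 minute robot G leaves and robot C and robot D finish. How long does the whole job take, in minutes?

6 minutes

In the first 1 minute the combined rate is 5/24, so 5/24 of the job is done, leaving 19/24.
After robot G leaves the rate is 19/120 per minute; the remaining 19/24 takes 5 minutes.
Total = 1 + 5 = 6 minutes.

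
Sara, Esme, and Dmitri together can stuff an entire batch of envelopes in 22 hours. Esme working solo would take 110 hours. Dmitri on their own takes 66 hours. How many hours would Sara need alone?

330/7 hours

Combined rate is 1/22 per hour.
Known contribution: 1/110 + 1/66 = (3 + 5)/330 = 8/330 = 4/165 per hour.
So Sara's rate is 1/22 − 4/165 = 7/330, meaning 330/7 hours alone.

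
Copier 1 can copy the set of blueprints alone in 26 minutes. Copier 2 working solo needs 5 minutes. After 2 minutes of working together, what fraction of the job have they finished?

31/65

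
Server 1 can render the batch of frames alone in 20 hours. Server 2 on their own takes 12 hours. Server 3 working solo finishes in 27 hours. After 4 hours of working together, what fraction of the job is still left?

43/135

Combined rate: 1/20 + 1/12 + 1/27 = (27 + 45 + 20)/540 = 92/540 = 23/135 per hour.
In 4 hours they complete 4·23/135 = 92/135 of the job.
So 43/135 remains.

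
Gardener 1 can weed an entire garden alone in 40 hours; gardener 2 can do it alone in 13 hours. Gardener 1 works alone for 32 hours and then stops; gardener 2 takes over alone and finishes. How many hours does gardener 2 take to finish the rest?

In 32 hours gardener 1 does 32/40 = 4/5 of the job, leaving 1/5.
Gardener 2 works at 1/13 per hour, so finishing takes 1/5 ÷ 1/13 = 13/5 hours.

13/5 hours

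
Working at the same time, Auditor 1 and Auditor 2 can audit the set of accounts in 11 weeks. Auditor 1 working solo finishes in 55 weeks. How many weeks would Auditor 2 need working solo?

Combined rate is 1/11 per week.
Known contribution: 1/55 per week.
So Auditor 2's rate is 1/11 − 1/55 = 4/55, meaning 55/4 weeks alone.

55/4 weeks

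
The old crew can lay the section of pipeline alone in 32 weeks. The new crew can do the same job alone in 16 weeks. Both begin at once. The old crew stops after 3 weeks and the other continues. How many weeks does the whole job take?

In the first 3 weeks the combined rate is 3/32, so 9/32 of the job is done, leaving 23/32.
After the old crew leaves the rate is 1/16 per week; the remaining 23/32 takes 23/2 weeks.
Total = 3 + 23/2 = 29/2 weeks.

29/2 weeks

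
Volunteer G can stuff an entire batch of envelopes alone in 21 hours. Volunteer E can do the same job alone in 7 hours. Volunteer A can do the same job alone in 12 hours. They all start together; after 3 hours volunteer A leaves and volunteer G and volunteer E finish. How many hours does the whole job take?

In the first 3 hours the combined rate is 23/84, so 23/28 of the job is done, leaving 5/28.
After volunteer A leaves the rate is 4/21 per hour; the remaining 5/28 takes 15/16 hours.
Total = 3 + 15/16 = 63/16 hours.

63/16 hours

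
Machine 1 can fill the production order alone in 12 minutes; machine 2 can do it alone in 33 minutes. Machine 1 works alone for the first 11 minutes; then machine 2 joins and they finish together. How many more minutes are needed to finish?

11/15 minutes

In 11 minutes machine 1 does 11/12 of the job, leaving 1/12.
Machine 1 and machine 2 together work at 5/44 per minute, so finishing takes 1/12 ÷ 5/44 = 11/15 minutes.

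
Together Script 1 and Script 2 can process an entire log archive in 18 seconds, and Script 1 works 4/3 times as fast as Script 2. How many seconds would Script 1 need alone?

Let Script 2's rate be r; then Script 1's rate is (4/3)r, so together (4/3 + 1)r = (7/3)r = 1/18.
Thus r = 1/42 per second.
Script 2 alone: 42 seconds; Script 1 alone: 63/2 seconds.

63/2 seconds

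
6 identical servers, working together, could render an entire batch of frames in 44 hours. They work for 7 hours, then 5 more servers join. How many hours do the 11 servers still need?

One server does 1/264 of the job per hour.
After 7 hours with 6 servers, 7/44 is done (37/44 left).
With 11 servers the rate is 11/264 = 1/24, so the rest takes 37/44 ÷ 1/24 = 222/11 hours.

222/11 hours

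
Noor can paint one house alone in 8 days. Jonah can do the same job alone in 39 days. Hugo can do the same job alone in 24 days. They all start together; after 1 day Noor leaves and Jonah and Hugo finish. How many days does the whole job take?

13 days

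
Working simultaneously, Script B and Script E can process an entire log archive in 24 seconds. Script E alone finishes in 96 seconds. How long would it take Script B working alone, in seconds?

32 seconds

Combined rate is 1/24 per second.
Known contribution: 1/96 per second.
So Script B's rate is 1/24 − 1/96 = 1/32, meaning 32 seconds alone.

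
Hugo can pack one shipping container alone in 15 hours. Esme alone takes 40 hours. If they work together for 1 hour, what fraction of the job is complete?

11/120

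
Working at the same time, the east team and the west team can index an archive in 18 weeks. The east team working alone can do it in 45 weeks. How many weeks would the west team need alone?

30 weeks

Combined rate is 1/18 per week.
Known contribution: 1/45 per week.
So the west team's rate is 1/18 − 1/45 = 1/30, meaning 30 weeks alone.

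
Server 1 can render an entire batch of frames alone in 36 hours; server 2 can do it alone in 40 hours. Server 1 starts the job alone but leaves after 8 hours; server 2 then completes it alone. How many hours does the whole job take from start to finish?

352/9 hours

In 8 hours server 1 does 8/36 = 2/9 of the job, leaving 7/9.
Server 2 works at 1/40 per hour, so finishing takes 7/9 ÷ 1/40 = 280/9 hours.
Total time = 8 + 280/9 = 352/9 hours.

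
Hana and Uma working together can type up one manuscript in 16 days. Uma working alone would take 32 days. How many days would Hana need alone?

32 days

Combined rate is 1/16 per day.
Known contribution: 1/32 per day.
So Hana's rate is 1/16 − 1/32 = 1/32, meaning 32 days alone.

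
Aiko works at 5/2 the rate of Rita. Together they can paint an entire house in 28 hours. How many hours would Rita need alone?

98 hours

Let Rita's rate be r; then Aiko's rate is (5/2)r, so together (5/2 + 1)r = (7/2)r = 1/28.
Thus r = 1/98 per hour.
Rita alone: 98 hours; Aiko alone: 196/5 hours.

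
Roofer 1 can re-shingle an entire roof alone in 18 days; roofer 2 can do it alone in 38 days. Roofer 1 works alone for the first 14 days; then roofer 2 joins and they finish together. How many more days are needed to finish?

19/7 days

In 14 days roofer 1 does 14/18 = 7/9 of the job, leaving 2/9.
Roofer 1 and roofer 2 together work at 14/171 per day, so finishing takes 2/9 ÷ 14/171 = 19/7 days.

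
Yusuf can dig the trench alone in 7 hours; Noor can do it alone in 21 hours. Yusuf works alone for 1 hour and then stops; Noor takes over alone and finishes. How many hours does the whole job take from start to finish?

19 hours

In 1 hour Yusuf does 1/7 of the job, leaving 6/7.
Noor works at 1/21 per hour, so finishing takes 6/7 ÷ 1/21 = 18 hours.
Total time = 1 + 18 = 19 hours.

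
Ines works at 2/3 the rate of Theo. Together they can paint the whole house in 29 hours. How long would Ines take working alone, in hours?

145/2 hours

Let Theo's rate be r; then Ines's rate is (2/3)r, so together (2/3 + 1)r = (5/3)r = 1/29.
Thus r = 3/145 per hour.
Theo alone: 145/3 hours; Ines alone: 145/2 hours.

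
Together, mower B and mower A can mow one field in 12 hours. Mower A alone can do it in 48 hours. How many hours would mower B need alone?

16 hours

Combined rate is 1/12 per hour.
Known contribution: 1/48 per hour.
So mower B's rate is 1/12 − 1/48 = 1/16, meaning 16 hours alone.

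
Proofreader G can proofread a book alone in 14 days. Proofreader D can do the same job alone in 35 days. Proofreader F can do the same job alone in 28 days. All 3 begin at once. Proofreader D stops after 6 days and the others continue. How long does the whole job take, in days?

In the first 6 days the combined rate is 19/140, so 57/70 of the job is done, leaving 13/70.
After proofreader D leaves the rate is 3/28 per day; the remaining 13/70 takes 26/15 days.
Total = 6 + 26/15 = 116/15 days.

116/15 days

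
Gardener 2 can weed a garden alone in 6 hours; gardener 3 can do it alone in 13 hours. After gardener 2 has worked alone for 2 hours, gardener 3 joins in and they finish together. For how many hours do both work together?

52/19 hours

In 2 hours gardener 2 does 2/6 = 1/3 of the job, leaving 2/3.
Gardener 2 and gardener 3 together work at 19/78 per hour, so finishing takes 2/3 ÷ 19/78 = 52/19 hours.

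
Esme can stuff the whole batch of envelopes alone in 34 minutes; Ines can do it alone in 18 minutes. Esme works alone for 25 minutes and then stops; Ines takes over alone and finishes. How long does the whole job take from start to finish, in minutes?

506/17 minutes

In 25 minutes Esme does 25/34 of the job, leaving 9/34.
Ines works at 1/18 per minute, so finishing takes 9/34 ÷ 1/18 = 81/17 minutes.
Total time = 25 + 81/17 = 506/17 minutes.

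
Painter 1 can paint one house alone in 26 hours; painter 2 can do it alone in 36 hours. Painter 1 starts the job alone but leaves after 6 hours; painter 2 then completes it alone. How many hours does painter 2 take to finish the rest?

360/13 hours

In 6 hours painter 1 does 6/26 = 3/13 of the job, leaving 10/13.
Painter 2 works at 1/36 per hour, so finishing takes 10/13 ÷ 1/36 = 360/13 hours.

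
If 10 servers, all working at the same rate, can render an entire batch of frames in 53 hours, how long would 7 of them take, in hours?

530/7 hours

Total work is 10·53 = 530 server-hours.
With 7 servers: 530/7 hours.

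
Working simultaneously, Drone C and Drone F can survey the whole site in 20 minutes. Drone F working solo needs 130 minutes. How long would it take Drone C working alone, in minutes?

260/11 minutes

Combined rate is 1/20 per minute.
Known contribution: 1/130 per minute.
So Drone C's rate is 1/20 − 1/130 = 11/260, meaning 260/11 minutes alone.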